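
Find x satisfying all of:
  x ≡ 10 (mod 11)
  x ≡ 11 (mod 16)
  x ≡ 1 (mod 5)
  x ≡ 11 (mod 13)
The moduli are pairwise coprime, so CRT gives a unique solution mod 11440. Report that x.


Product of moduli M = 11 · 16 · 5 · 13 = 11440.
Merge one congruence at a time:
  Start: x ≡ 10 (mod 11).
  Combine with x ≡ 11 (mod 16); new modulus lcm = 176.
    Write x = 10 + 11·t and substitute into x ≡ 11 (mod 16): 11·t ≡ 11 − 10 = 1 (mod 16).
    The inverse of 11 mod 16 is 3 (since 11·3 = 33 = 2·16 + 1), so t ≡ 3·1 = 3 ≡ 3 (mod 16).
    Then x = 10 + 11·3 = 43, valid modulo lcm(11, 16) = 176: x ≡ 43 (mod 176).
  Combine with x ≡ 1 (mod 5); new modulus lcm = 880.
    Write x = 43 + 176·t and substitute into x ≡ 1 (mod 5): 176·t ≡ 1 − 43 = -42 (mod 5).
    Reduce coefficients mod 5: 1·t ≡ 3 (mod 5).
    So t ≡ 3 (mod 5).
    Then x = 43 + 176·3 = 571, valid modulo lcm(176, 5) = 880: x ≡ 571 (mod 880).
  Combine with x ≡ 11 (mod 13); new modulus lcm = 11440.
    Write x = 571 + 880·t and substitute into x ≡ 11 (mod 13): 880·t ≡ 11 − 571 = -560 (mod 13).
    Reduce coefficients mod 13: 9·t ≡ 12 (mod 13).
    The inverse of 9 mod 13 is 3 (since 9·3 = 27 = 2·13 + 1), so t ≡ 3·12 = 36 ≡ 10 (mod 13).
    Then x = 571 + 880·10 = 9371, valid modulo lcm(880, 13) = 11440: x ≡ 9371 (mod 11440).
Verify against each original: 9371 mod 11 = 10, 9371 mod 16 = 11, 9371 mod 5 = 1, 9371 mod 13 = 11.

x ≡ 9371 (mod 11440).


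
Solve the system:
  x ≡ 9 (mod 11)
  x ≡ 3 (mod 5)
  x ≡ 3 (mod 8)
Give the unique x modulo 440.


Moduli 11, 5, 8 are pairwise coprime; by CRT there is a unique solution modulo M = 11 · 5 · 8 = 440.
Solve pairwise, accumulating the modulus:
  Start with x ≡ 9 (mod 11).
  Combine with x ≡ 3 (mod 5): since gcd(11, 5) = 1, we get a unique residue mod 55.
    Write x = 9 + 11·t and substitute into x ≡ 3 (mod 5): 11·t ≡ 3 − 9 = -6 (mod 5).
    Reduce coefficients mod 5: 1·t ≡ 4 (mod 5).
    So t ≡ 4 (mod 5).
    Then x = 9 + 11·4 = 53, valid modulo lcm(11, 5) = 55: x ≡ 53 (mod 55).
  Combine with x ≡ 3 (mod 8): since gcd(55, 8) = 1, we get a unique residue mod 440.
    Write x = 53 + 55·t and substitute into x ≡ 3 (mod 8): 55·t ≡ 3 − 53 = -50 (mod 8).
    Reduce coefficients mod 8: 7·t ≡ 6 (mod 8).
    The inverse of 7 mod 8 is 7 (since 7·7 = 49 = 6·8 + 1), so t ≡ 7·6 = 42 ≡ 2 (mod 8).
    Then x = 53 + 55·2 = 163, valid modulo lcm(55, 8) = 440: x ≡ 163 (mod 440).
Verify: 163 mod 11 = 9 ✓, 163 mod 5 = 3 ✓, 163 mod 8 = 3 ✓.

x ≡ 163 (mod 440).


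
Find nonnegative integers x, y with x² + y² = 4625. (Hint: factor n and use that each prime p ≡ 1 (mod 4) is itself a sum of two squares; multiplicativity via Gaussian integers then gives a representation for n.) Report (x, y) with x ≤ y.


Step 1: Factor n = 4625 = 5^3 · 37.
Step 2: Check the mod-4 condition on each prime factor: 5 ≡ 1 (mod 4), exponent 3; 37 ≡ 1 (mod 4), exponent 1.
All primes ≡ 3 (mod 4) appear to even exponent (or don't appear), so by the two-squares theorem n IS expressible as a sum of two squares.
Step 3: Build a representation. Group n = k² · m with k = 5 and m = 5 · 37 = 185 (a product of primes ≡ 1 (mod 4)); a representation of m scales to one of n via (k·x)² + (k·y)² = k²(x² + y²). Each prime p ≡ 1 (mod 4) is itself a sum of two squares; find a² by testing p − a² for a perfect square:
  5: 5 − 1² = 4 = 2² ⇒ 5 = 1² + 2².
  37: 37 − 1² = 36 = 6² ⇒ 37 = 1² + 6².
  Combine using the Brahmagupta–Fibonacci identity (a² + b²)(c² + d²) = (ac − bd)² + (ad + bc)² = (ac + bd)² + (ad − bc)²:
  5 · 37 = 185: from (1² + 2²)(1² + 6²), take (1·1 − 2·6, 1·6 + 2·1) = (1 − 12, 6 + 2) = (-11, 8); dropping signs (only squares matter) gives (11, 8); check 11² + 8² = 121 + 64 = 185 ✓.
  Scale by k = 5: (5·11, 5·8) = (55, 40).
Step 4: Order so x ≤ y and verify: 40² + 55² = 1600 + 3025 = 4625 = n. ✓

n = 4625 = 40² + 55² (one valid representation with x ≤ y).


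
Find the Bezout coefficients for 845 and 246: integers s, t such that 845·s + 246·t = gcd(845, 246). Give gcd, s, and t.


Euclidean algorithm on (845, 246) — divide until remainder is 0:
  845 = 3 · 246 + 107
  246 = 2 · 107 + 32
  107 = 3 · 32 + 11
  32 = 2 · 11 + 10
  11 = 1 · 10 + 1
  10 = 10 · 1 + 0
gcd(845, 246) = 1.
Track Bezout coefficients alongside the remainders: start with r₀ = 845 = a·1 + b·0 (s = 1, t = 0) and r₁ = 246 = a·0 + b·1 (s = 0, t = 1); each new remainder r_{k+1} = r_{k-1} − q_k·r_k inherits s_{k+1} = s_{k-1} − q_k·s_k, t_{k+1} = t_{k-1} − q_k·t_k, so r_k = a·s_k + b·t_k at every step:
  q = 3: r = 107, s = 1 − 3·0 = 1, t = 0 − 3·1 = -3  (check: 845·1 + 246·(-3) = 107)
  q = 2: r = 32, s = 0 − 2·1 = -2, t = 1 − 2·(-3) = 7  (check: 845·(-2) + 246·7 = 32)
  q = 3: r = 11, s = 1 − 3·(-2) = 7, t = -3 − 3·7 = -24  (check: 845·7 + 246·(-24) = 11)
  q = 2: r = 10, s = -2 − 2·7 = -16, t = 7 − 2·(-24) = 55  (check: 845·(-16) + 246·55 = 10)
  q = 1: r = 1, s = 7 − 1·(-16) = 23, t = -24 − 1·55 = -79  (check: 845·23 + 246·(-79) = 1)
The row with r = 1 (the gcd) gives the Bezout coefficients s = 23, t = -79.
Result: 845 · (23) + 246 · (-79) = 1.

gcd(845, 246) = 1; s = 23, t = -79 (check: 845·23 + 246·(-79) = 1).


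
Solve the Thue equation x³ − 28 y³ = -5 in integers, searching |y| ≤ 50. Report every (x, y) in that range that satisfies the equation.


The equation is x³ - 28y³ = -5. For fixed y, x³ = 28·y³ − 5, so a solution requires the RHS to be a perfect cube.
Strategy: iterate y from -50 to 50, compute RHS = 28·y³ − 5, and check whether it is a (positive or negative) perfect cube.
Check small values of y:
  y = 0: RHS = -5 is not a perfect cube.
  y = 1: RHS = 23 is not a perfect cube.
  y = -1: RHS = -33 is not a perfect cube.
  y = 2: RHS = 219 is not a perfect cube.
  y = -2: RHS = -229 is not a perfect cube.
  y = 3: RHS = 751 is not a perfect cube.
  y = -3: RHS = -761 is not a perfect cube.
Continuing the search up to |y| = 50 finds no solutions either.
No (x, y) in the scanned range satisfies the equation.

No integer solutions with |y| ≤ 50.


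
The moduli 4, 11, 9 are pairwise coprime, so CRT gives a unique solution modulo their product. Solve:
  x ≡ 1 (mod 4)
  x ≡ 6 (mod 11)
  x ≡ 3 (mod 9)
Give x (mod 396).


Moduli 4, 11, 9 are pairwise coprime; by CRT there is a unique solution modulo M = 4 · 11 · 9 = 396.
Solve pairwise, accumulating the modulus:
  Start with x ≡ 1 (mod 4).
  Combine with x ≡ 6 (mod 11): since gcd(4, 11) = 1, we get a unique residue mod 44.
    Write x = 1 + 4·t and substitute into x ≡ 6 (mod 11): 4·t ≡ 6 − 1 = 5 (mod 11).
    The inverse of 4 mod 11 is 3 (since 4·3 = 12 = 1·11 + 1), so t ≡ 3·5 = 15 ≡ 4 (mod 11).
    Then x = 1 + 4·4 = 17, valid modulo lcm(4, 11) = 44: x ≡ 17 (mod 44).
  Combine with x ≡ 3 (mod 9): since gcd(44, 9) = 1, we get a unique residue mod 396.
    Write x = 17 + 44·t and substitute into x ≡ 3 (mod 9): 44·t ≡ 3 − 17 = -14 (mod 9).
    Reduce coefficients mod 9: 8·t ≡ 4 (mod 9).
    The inverse of 8 mod 9 is 8 (since 8·8 = 64 = 7·9 + 1), so t ≡ 8·4 = 32 ≡ 5 (mod 9).
    Then x = 17 + 44·5 = 237, valid modulo lcm(44, 9) = 396: x ≡ 237 (mod 396).
Verify: 237 mod 4 = 1 ✓, 237 mod 11 = 6 ✓, 237 mod 9 = 3 ✓.

x ≡ 237 (mod 396).


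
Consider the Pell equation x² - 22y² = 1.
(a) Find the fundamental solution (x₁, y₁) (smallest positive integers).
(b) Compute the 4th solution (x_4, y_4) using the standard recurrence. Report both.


Step 1: Find the fundamental solution (x₁, y₁) of x² - 22y² = 1.
  Expand √22 as a continued fraction. a₀ = ⌊√22⌋ = 4; iterate m_{k+1} = d_k·a_k − m_k, d_{k+1} = (22 − m_{k+1}²)/d_k, a_{k+1} = ⌊(a₀ + m_{k+1})/d_{k+1}⌋ (starting m₀ = 0, d₀ = 1), with convergents p_k = a_k·p_{k-1} + p_{k-2}, q_k = a_k·q_{k-1} + q_{k-2} (p₋₁ = 1, q₋₁ = 0):
  k = 0: a₀ = 4; p₀/q₀ = 4/1; p₀² − 22·q₀² = 16 − 22 = -6.
  k = 1: m = 4, d = 6, a = ⌊(4 + 4)/6⌋ = 1; p/q = (1·4 + 1)/(1·1 + 0) = 5/1; p² − 22·q² = 25 − 22 = 3.
  k = 2: m = 2, d = 3, a = ⌊(4 + 2)/3⌋ = 2; p/q = (2·5 + 4)/(2·1 + 1) = 14/3; p² − 22·q² = 196 − 198 = -2.
  k = 3: m = 4, d = 2, a = ⌊(4 + 4)/2⌋ = 4; p/q = (4·14 + 5)/(4·3 + 1) = 61/13; p² − 22·q² = 3721 − 3718 = 3.
  k = 4: m = 4, d = 3, a = ⌊(4 + 4)/3⌋ = 2; p/q = (2·61 + 14)/(2·13 + 3) = 136/29; p² − 22·q² = 18496 − 18502 = -6.
  k = 5: m = 2, d = 6, a = ⌊(4 + 2)/6⌋ = 1; p/q = (1·136 + 61)/(1·29 + 13) = 197/42; p² − 22·q² = 38809 − 38808 = 1.
  The first convergent with p² − 22·q² = 1 gives the fundamental solution (x₁, y₁) = (197, 42).
Step 2: Apply the recurrence (x_{n+1}, y_{n+1}) = (x₁x_n + 22y₁y_n, x₁y_n + y₁x_n) repeatedly.
  From (x_1, y_1) = (197, 42): x_2 = 197·197 + 22·42·42 = 77617; y_2 = 197·42 + 42·197 = 16548.
  From (x_2, y_2) = (77617, 16548): x_3 = 197·77617 + 22·42·16548 = 30580901; y_3 = 197·16548 + 42·77617 = 6519870.
  From (x_3, y_3) = (30580901, 6519870): x_4 = 197·30580901 + 22·42·6519870 = 12048797377; y_4 = 197·6519870 + 42·30580901 = 2568812232.
Step 3: Verify x_4² - 22·y_4² = 145173518232002080129 - 145173518232002080128 = 1 (should be 1). ✓

(x_1, y_1) = (197, 42); (x_4, y_4) = (12048797377, 2568812232).


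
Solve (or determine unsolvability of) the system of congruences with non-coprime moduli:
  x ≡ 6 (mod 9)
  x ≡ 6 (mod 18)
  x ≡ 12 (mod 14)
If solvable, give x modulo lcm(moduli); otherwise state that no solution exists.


Moduli 9, 18, 14 are not pairwise coprime, so CRT works modulo lcm(m_i) when all pairwise compatibility conditions hold.
Pairwise compatibility: gcd(m_i, m_j) must divide a_i - a_j for every pair.
Merge one congruence at a time:
  Start: x ≡ 6 (mod 9).
  Combine with x ≡ 6 (mod 18): gcd(9, 18) = 9; 6 - 6 = 0, which IS divisible by 9, so compatible.
    Write x = 6 + 9·t and substitute into x ≡ 6 (mod 18): 9·t ≡ 6 − 6 = 0 (mod 18).
    Divide the congruence (and modulus) by g = 9: 1·t ≡ 0 (mod 2).
    So t ≡ 0 (mod 2).
    Then x = 6 + 9·0 = 6, valid modulo lcm(9, 18) = 18: x ≡ 6 (mod 18).
  Combine with x ≡ 12 (mod 14): gcd(18, 14) = 2; 12 - 6 = 6, which IS divisible by 2, so compatible.
    Write x = 6 + 18·t and substitute into x ≡ 12 (mod 14): 18·t ≡ 12 − 6 = 6 (mod 14).
    Divide the congruence (and modulus) by g = 2: 9·t ≡ 3 (mod 7).
    Reduce coefficients mod 7: 2·t ≡ 3 (mod 7).
    The inverse of 2 mod 7 is 4 (since 2·4 = 8 = 1·7 + 1), so t ≡ 4·3 = 12 ≡ 5 (mod 7).
    Then x = 6 + 18·5 = 96, valid modulo lcm(18, 14) = 126: x ≡ 96 (mod 126).
Verify: 96 mod 9 = 6, 96 mod 18 = 6, 96 mod 14 = 12.

x ≡ 96 (mod 126).


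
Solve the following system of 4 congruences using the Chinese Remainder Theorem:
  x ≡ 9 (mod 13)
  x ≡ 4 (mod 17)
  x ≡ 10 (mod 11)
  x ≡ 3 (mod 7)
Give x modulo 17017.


Product of moduli M = 13 · 17 · 11 · 7 = 17017.
Merge one congruence at a time:
  Start: x ≡ 9 (mod 13).
  Combine with x ≡ 4 (mod 17); new modulus lcm = 221.
    Write x = 9 + 13·t and substitute into x ≡ 4 (mod 17): 13·t ≡ 4 − 9 = -5 (mod 17).
    Reduce coefficients mod 17: 13·t ≡ 12 (mod 17).
    The inverse of 13 mod 17 is 4 (since 13·4 = 52 = 3·17 + 1), so t ≡ 4·12 = 48 ≡ 14 (mod 17).
    Then x = 9 + 13·14 = 191, valid modulo lcm(13, 17) = 221: x ≡ 191 (mod 221).
  Combine with x ≡ 10 (mod 11); new modulus lcm = 2431.
    Write x = 191 + 221·t and substitute into x ≡ 10 (mod 11): 221·t ≡ 10 − 191 = -181 (mod 11).
    Reduce coefficients mod 11: 1·t ≡ 6 (mod 11).
    So t ≡ 6 (mod 11).
    Then x = 191 + 221·6 = 1517, valid modulo lcm(221, 11) = 2431: x ≡ 1517 (mod 2431).
  Combine with x ≡ 3 (mod 7); new modulus lcm = 17017.
    Write x = 1517 + 2431·t and substitute into x ≡ 3 (mod 7): 2431·t ≡ 3 − 1517 = -1514 (mod 7).
    Reduce coefficients mod 7: 2·t ≡ 5 (mod 7).
    The inverse of 2 mod 7 is 4 (since 2·4 = 8 = 1·7 + 1), so t ≡ 4·5 = 20 ≡ 6 (mod 7).
    Then x = 1517 + 2431·6 = 16103, valid modulo lcm(2431, 7) = 17017: x ≡ 16103 (mod 17017).
Verify against each original: 16103 mod 13 = 9, 16103 mod 17 = 4, 16103 mod 11 = 10, 16103 mod 7 = 3.

x ≡ 16103 (mod 17017).


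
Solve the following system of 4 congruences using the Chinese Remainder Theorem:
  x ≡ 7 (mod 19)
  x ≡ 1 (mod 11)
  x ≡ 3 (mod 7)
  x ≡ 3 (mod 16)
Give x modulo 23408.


Product of moduli M = 19 · 11 · 7 · 16 = 23408.
Merge one congruence at a time:
  Start: x ≡ 7 (mod 19).
  Combine with x ≡ 1 (mod 11); new modulus lcm = 209.
    Write x = 7 + 19·t and substitute into x ≡ 1 (mod 11): 19·t ≡ 1 − 7 = -6 (mod 11).
    Reduce coefficients mod 11: 8·t ≡ 5 (mod 11).
    The inverse of 8 mod 11 is 7 (since 8·7 = 56 = 5·11 + 1), so t ≡ 7·5 = 35 ≡ 2 (mod 11).
    Then x = 7 + 19·2 = 45, valid modulo lcm(19, 11) = 209: x ≡ 45 (mod 209).
  Combine with x ≡ 3 (mod 7); new modulus lcm = 1463.
    Write x = 45 + 209·t and substitute into x ≡ 3 (mod 7): 209·t ≡ 3 − 45 = -42 (mod 7).
    Reduce coefficients mod 7: 6·t ≡ 0 (mod 7).
    The inverse of 6 mod 7 is 6 (since 6·6 = 36 = 5·7 + 1), so t ≡ 6·0 = 0 ≡ 0 (mod 7).
    Then x = 45 + 209·0 = 45, valid modulo lcm(209, 7) = 1463: x ≡ 45 (mod 1463).
  Combine with x ≡ 3 (mod 16); new modulus lcm = 23408.
    Write x = 45 + 1463·t and substitute into x ≡ 3 (mod 16): 1463·t ≡ 3 − 45 = -42 (mod 16).
    Reduce coefficients mod 16: 7·t ≡ 6 (mod 16).
    The inverse of 7 mod 16 is 7 (since 7·7 = 49 = 3·16 + 1), so t ≡ 7·6 = 42 ≡ 10 (mod 16).
    Then x = 45 + 1463·10 = 14675, valid modulo lcm(1463, 16) = 23408: x ≡ 14675 (mod 23408).
Verify against each original: 14675 mod 19 = 7, 14675 mod 11 = 1, 14675 mod 7 = 3, 14675 mod 16 = 3.

x ≡ 14675 (mod 23408).


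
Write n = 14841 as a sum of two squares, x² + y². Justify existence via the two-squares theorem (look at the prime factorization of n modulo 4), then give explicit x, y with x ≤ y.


Step 1: Factor n = 14841 = 3^2 · 17 · 97.
Step 2: Check the mod-4 condition on each prime factor: 3 ≡ 3 (mod 4), exponent 2 (must be even); 17 ≡ 1 (mod 4), exponent 1; 97 ≡ 1 (mod 4), exponent 1.
All primes ≡ 3 (mod 4) appear to even exponent (or don't appear), so by the two-squares theorem n IS expressible as a sum of two squares.
Step 3: Build a representation. Group n = k² · m with k = 3 and m = 17 · 97 = 1649 (a product of primes ≡ 1 (mod 4)); a representation of m scales to one of n via (k·x)² + (k·y)² = k²(x² + y²). Each prime p ≡ 1 (mod 4) is itself a sum of two squares; find a² by testing p − a² for a perfect square:
  17: 17 − 1² = 16 = 4² ⇒ 17 = 1² + 4².
  97: 97 − 1² = 96, 97 − 2² = 93, 97 − 3² = 88, 97 − 4² = 81 = 9² ⇒ 97 = 4² + 9².
  Combine using the Brahmagupta–Fibonacci identity (a² + b²)(c² + d²) = (ac − bd)² + (ad + bc)² = (ac + bd)² + (ad − bc)²:
  17 · 97 = 1649: from (1² + 4²)(4² + 9²), take (1·4 − 4·9, 1·9 + 4·4) = (4 − 36, 9 + 16) = (-32, 25); dropping signs (only squares matter) gives (32, 25); check 32² + 25² = 1024 + 625 = 1649 ✓.
  Scale by k = 3: (3·32, 3·25) = (96, 75).
Step 4: Order so x ≤ y and verify: 75² + 96² = 5625 + 9216 = 14841 = n. ✓

n = 14841 = 75² + 96² (one valid representation with x ≤ y).


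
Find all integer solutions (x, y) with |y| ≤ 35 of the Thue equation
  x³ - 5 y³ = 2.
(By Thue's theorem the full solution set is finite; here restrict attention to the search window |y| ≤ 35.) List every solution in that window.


The equation is x³ - 5y³ = 2. For fixed y, x³ = 5·y³ + 2, so a solution requires the RHS to be a perfect cube.
Strategy: iterate y from -35 to 35, compute RHS = 5·y³ + 2, and check whether it is a (positive or negative) perfect cube.
Check small values of y:
  y = 0: RHS = 2 is not a perfect cube.
  y = 1: RHS = 7 is not a perfect cube.
  y = -1: RHS = -3 is not a perfect cube.
  y = 2: RHS = 42 is not a perfect cube.
  y = -2: RHS = -38 is not a perfect cube.
  y = 3: RHS = 137 is not a perfect cube.
  y = -3: RHS = -133 is not a perfect cube.
Continuing the search up to |y| = 35 finds no solutions either.
No (x, y) in the scanned range satisfies the equation.

No integer solutions with |y| ≤ 35.


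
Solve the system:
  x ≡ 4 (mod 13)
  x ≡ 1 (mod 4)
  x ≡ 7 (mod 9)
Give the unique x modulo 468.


Moduli 13, 4, 9 are pairwise coprime; by CRT there is a unique solution modulo M = 13 · 4 · 9 = 468.
Solve pairwise, accumulating the modulus:
  Start with x ≡ 4 (mod 13).
  Combine with x ≡ 1 (mod 4): since gcd(13, 4) = 1, we get a unique residue mod 52.
    Write x = 4 + 13·t and substitute into x ≡ 1 (mod 4): 13·t ≡ 1 − 4 = -3 (mod 4).
    Reduce coefficients mod 4: 1·t ≡ 1 (mod 4).
    So t ≡ 1 (mod 4).
    Then x = 4 + 13·1 = 17, valid modulo lcm(13, 4) = 52: x ≡ 17 (mod 52).
  Combine with x ≡ 7 (mod 9): since gcd(52, 9) = 1, we get a unique residue mod 468.
    Write x = 17 + 52·t and substitute into x ≡ 7 (mod 9): 52·t ≡ 7 − 17 = -10 (mod 9).
    Reduce coefficients mod 9: 7·t ≡ 8 (mod 9).
    The inverse of 7 mod 9 is 4 (since 7·4 = 28 = 3·9 + 1), so t ≡ 4·8 = 32 ≡ 5 (mod 9).
    Then x = 17 + 52·5 = 277, valid modulo lcm(52, 9) = 468: x ≡ 277 (mod 468).
Verify: 277 mod 13 = 4 ✓, 277 mod 4 = 1 ✓, 277 mod 9 = 7 ✓.

x ≡ 277 (mod 468).


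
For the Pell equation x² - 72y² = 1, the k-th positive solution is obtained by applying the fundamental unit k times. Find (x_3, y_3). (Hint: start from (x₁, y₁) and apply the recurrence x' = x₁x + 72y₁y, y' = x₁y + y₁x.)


Step 1: Find the fundamental solution (x₁, y₁) of x² - 72y² = 1.
  Expand √72 as a continued fraction. a₀ = ⌊√72⌋ = 8; iterate m_{k+1} = d_k·a_k − m_k, d_{k+1} = (72 − m_{k+1}²)/d_k, a_{k+1} = ⌊(a₀ + m_{k+1})/d_{k+1}⌋ (starting m₀ = 0, d₀ = 1), with convergents p_k = a_k·p_{k-1} + p_{k-2}, q_k = a_k·q_{k-1} + q_{k-2} (p₋₁ = 1, q₋₁ = 0):
  k = 0: a₀ = 8; p₀/q₀ = 8/1; p₀² − 72·q₀² = 64 − 72 = -8.
  k = 1: m = 8, d = 8, a = ⌊(8 + 8)/8⌋ = 2; p/q = (2·8 + 1)/(2·1 + 0) = 17/2; p² − 72·q² = 289 − 288 = 1.
  The first convergent with p² − 72·q² = 1 gives the fundamental solution (x₁, y₁) = (17, 2).
Step 2: Apply the recurrence (x_{n+1}, y_{n+1}) = (x₁x_n + 72y₁y_n, x₁y_n + y₁x_n) repeatedly.
  From (x_1, y_1) = (17, 2): x_2 = 17·17 + 72·2·2 = 577; y_2 = 17·2 + 2·17 = 68.
  From (x_2, y_2) = (577, 68): x_3 = 17·577 + 72·2·68 = 19601; y_3 = 17·68 + 2·577 = 2310.
Step 3: Verify x_3² - 72·y_3² = 384199201 - 384199200 = 1 (should be 1). ✓

(x_1, y_1) = (17, 2); (x_3, y_3) = (19601, 2310).


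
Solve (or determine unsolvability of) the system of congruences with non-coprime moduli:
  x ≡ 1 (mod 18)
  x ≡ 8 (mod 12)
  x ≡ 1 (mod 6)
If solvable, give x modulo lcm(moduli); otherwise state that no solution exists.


Moduli 18, 12, 6 are not pairwise coprime, so CRT works modulo lcm(m_i) when all pairwise compatibility conditions hold.
Pairwise compatibility: gcd(m_i, m_j) must divide a_i - a_j for every pair.
Merge one congruence at a time:
  Start: x ≡ 1 (mod 18).
  Combine with x ≡ 8 (mod 12): gcd(18, 12) = 6, and 8 - 1 = 7 is NOT divisible by 6.
    ⇒ system is inconsistent (no integer solution).

No solution (the system is inconsistent).


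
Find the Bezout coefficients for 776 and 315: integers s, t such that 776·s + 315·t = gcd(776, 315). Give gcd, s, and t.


Euclidean algorithm on (776, 315) — divide until remainder is 0:
  776 = 2 · 315 + 146
  315 = 2 · 146 + 23
  146 = 6 · 23 + 8
  23 = 2 · 8 + 7
  8 = 1 · 7 + 1
  7 = 7 · 1 + 0
gcd(776, 315) = 1.
Track Bezout coefficients alongside the remainders: start with r₀ = 776 = a·1 + b·0 (s = 1, t = 0) and r₁ = 315 = a·0 + b·1 (s = 0, t = 1); each new remainder r_{k+1} = r_{k-1} − q_k·r_k inherits s_{k+1} = s_{k-1} − q_k·s_k, t_{k+1} = t_{k-1} − q_k·t_k, so r_k = a·s_k + b·t_k at every step:
  q = 2: r = 146, s = 1 − 2·0 = 1, t = 0 − 2·1 = -2  (check: 776·1 + 315·(-2) = 146)
  q = 2: r = 23, s = 0 − 2·1 = -2, t = 1 − 2·(-2) = 5  (check: 776·(-2) + 315·5 = 23)
  q = 6: r = 8, s = 1 − 6·(-2) = 13, t = -2 − 6·5 = -32  (check: 776·13 + 315·(-32) = 8)
  q = 2: r = 7, s = -2 − 2·13 = -28, t = 5 − 2·(-32) = 69  (check: 776·(-28) + 315·69 = 7)
  q = 1: r = 1, s = 13 − 1·(-28) = 41, t = -32 − 1·69 = -101  (check: 776·41 + 315·(-101) = 1)
The row with r = 1 (the gcd) gives the Bezout coefficients s = 41, t = -101.
Result: 776 · (41) + 315 · (-101) = 1.

gcd(776, 315) = 1; s = 41, t = -101 (check: 776·41 + 315·(-101) = 1).


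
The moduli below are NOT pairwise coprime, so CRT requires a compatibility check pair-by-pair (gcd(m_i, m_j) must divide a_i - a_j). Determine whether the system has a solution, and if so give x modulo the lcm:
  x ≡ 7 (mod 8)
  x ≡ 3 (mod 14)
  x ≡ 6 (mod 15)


Moduli 8, 14, 15 are not pairwise coprime, so CRT works modulo lcm(m_i) when all pairwise compatibility conditions hold.
Pairwise compatibility: gcd(m_i, m_j) must divide a_i - a_j for every pair.
Merge one congruence at a time:
  Start: x ≡ 7 (mod 8).
  Combine with x ≡ 3 (mod 14): gcd(8, 14) = 2; 3 - 7 = -4, which IS divisible by 2, so compatible.
    Write x = 7 + 8·t and substitute into x ≡ 3 (mod 14): 8·t ≡ 3 − 7 = -4 (mod 14).
    Divide the congruence (and modulus) by g = 2: 4·t ≡ -2 (mod 7).
    Reduce coefficients mod 7: 4·t ≡ 5 (mod 7).
    The inverse of 4 mod 7 is 2 (since 4·2 = 8 = 1·7 + 1), so t ≡ 2·5 = 10 ≡ 3 (mod 7).
    Then x = 7 + 8·3 = 31, valid modulo lcm(8, 14) = 56: x ≡ 31 (mod 56).
  Combine with x ≡ 6 (mod 15): gcd(56, 15) = 1; 6 - 31 = -25, which IS divisible by 1, so compatible.
    Write x = 31 + 56·t and substitute into x ≡ 6 (mod 15): 56·t ≡ 6 − 31 = -25 (mod 15).
    Reduce coefficients mod 15: 11·t ≡ 5 (mod 15).
    The inverse of 11 mod 15 is 11 (since 11·11 = 121 = 8·15 + 1), so t ≡ 11·5 = 55 ≡ 10 (mod 15).
    Then x = 31 + 56·10 = 591, valid modulo lcm(56, 15) = 840: x ≡ 591 (mod 840).
Verify: 591 mod 8 = 7, 591 mod 14 = 3, 591 mod 15 = 6.

x ≡ 591 (mod 840).


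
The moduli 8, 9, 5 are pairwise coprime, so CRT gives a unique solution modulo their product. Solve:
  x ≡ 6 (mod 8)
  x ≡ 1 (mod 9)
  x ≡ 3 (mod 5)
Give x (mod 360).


Moduli 8, 9, 5 are pairwise coprime; by CRT there is a unique solution modulo M = 8 · 9 · 5 = 360.
Solve pairwise, accumulating the modulus:
  Start with x ≡ 6 (mod 8).
  Combine with x ≡ 1 (mod 9): since gcd(8, 9) = 1, we get a unique residue mod 72.
    Write x = 6 + 8·t and substitute into x ≡ 1 (mod 9): 8·t ≡ 1 − 6 = -5 (mod 9).
    Reduce coefficients mod 9: 8·t ≡ 4 (mod 9).
    The inverse of 8 mod 9 is 8 (since 8·8 = 64 = 7·9 + 1), so t ≡ 8·4 = 32 ≡ 5 (mod 9).
    Then x = 6 + 8·5 = 46, valid modulo lcm(8, 9) = 72: x ≡ 46 (mod 72).
  Combine with x ≡ 3 (mod 5): since gcd(72, 5) = 1, we get a unique residue mod 360.
    Write x = 46 + 72·t and substitute into x ≡ 3 (mod 5): 72·t ≡ 3 − 46 = -43 (mod 5).
    Reduce coefficients mod 5: 2·t ≡ 2 (mod 5).
    The inverse of 2 mod 5 is 3 (since 2·3 = 6 = 1·5 + 1), so t ≡ 3·2 = 6 ≡ 1 (mod 5).
    Then x = 46 + 72·1 = 118, valid modulo lcm(72, 5) = 360: x ≡ 118 (mod 360).
Verify: 118 mod 8 = 6 ✓, 118 mod 9 = 1 ✓, 118 mod 5 = 3 ✓.

x ≡ 118 (mod 360).


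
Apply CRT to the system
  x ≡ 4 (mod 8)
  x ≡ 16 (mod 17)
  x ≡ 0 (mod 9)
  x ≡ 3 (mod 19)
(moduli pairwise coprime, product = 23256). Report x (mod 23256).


Product of moduli M = 8 · 17 · 9 · 19 = 23256.
Merge one congruence at a time:
  Start: x ≡ 4 (mod 8).
  Combine with x ≡ 16 (mod 17); new modulus lcm = 136.
    Write x = 4 + 8·t and substitute into x ≡ 16 (mod 17): 8·t ≡ 16 − 4 = 12 (mod 17).
    The inverse of 8 mod 17 is 15 (since 8·15 = 120 = 7·17 + 1), so t ≡ 15·12 = 180 ≡ 10 (mod 17).
    Then x = 4 + 8·10 = 84, valid modulo lcm(8, 17) = 136: x ≡ 84 (mod 136).
  Combine with x ≡ 0 (mod 9); new modulus lcm = 1224.
    Write x = 84 + 136·t and substitute into x ≡ 0 (mod 9): 136·t ≡ 0 − 84 = -84 (mod 9).
    Reduce coefficients mod 9: 1·t ≡ 6 (mod 9).
    So t ≡ 6 (mod 9).
    Then x = 84 + 136·6 = 900, valid modulo lcm(136, 9) = 1224: x ≡ 900 (mod 1224).
  Combine with x ≡ 3 (mod 19); new modulus lcm = 23256.
    Write x = 900 + 1224·t and substitute into x ≡ 3 (mod 19): 1224·t ≡ 3 − 900 = -897 (mod 19).
    Reduce coefficients mod 19: 8·t ≡ 15 (mod 19).
    The inverse of 8 mod 19 is 12 (since 8·12 = 96 = 5·19 + 1), so t ≡ 12·15 = 180 ≡ 9 (mod 19).
    Then x = 900 + 1224·9 = 11916, valid modulo lcm(1224, 19) = 23256: x ≡ 11916 (mod 23256).
Verify against each original: 11916 mod 8 = 4, 11916 mod 17 = 16, 11916 mod 9 = 0, 11916 mod 19 = 3.

x ≡ 11916 (mod 23256).


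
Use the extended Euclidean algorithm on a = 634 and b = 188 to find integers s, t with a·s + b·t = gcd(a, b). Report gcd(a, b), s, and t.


Euclidean algorithm on (634, 188) — divide until remainder is 0:
  634 = 3 · 188 + 70
  188 = 2 · 70 + 48
  70 = 1 · 48 + 22
  48 = 2 · 22 + 4
  22 = 5 · 4 + 2
  4 = 2 · 2 + 0
gcd(634, 188) = 2.
Track Bezout coefficients alongside the remainders: start with r₀ = 634 = a·1 + b·0 (s = 1, t = 0) and r₁ = 188 = a·0 + b·1 (s = 0, t = 1); each new remainder r_{k+1} = r_{k-1} − q_k·r_k inherits s_{k+1} = s_{k-1} − q_k·s_k, t_{k+1} = t_{k-1} − q_k·t_k, so r_k = a·s_k + b·t_k at every step:
  q = 3: r = 70, s = 1 − 3·0 = 1, t = 0 − 3·1 = -3  (check: 634·1 + 188·(-3) = 70)
  q = 2: r = 48, s = 0 − 2·1 = -2, t = 1 − 2·(-3) = 7  (check: 634·(-2) + 188·7 = 48)
  q = 1: r = 22, s = 1 − 1·(-2) = 3, t = -3 − 1·7 = -10  (check: 634·3 + 188·(-10) = 22)
  q = 2: r = 4, s = -2 − 2·3 = -8, t = 7 − 2·(-10) = 27  (check: 634·(-8) + 188·27 = 4)
  q = 5: r = 2, s = 3 − 5·(-8) = 43, t = -10 − 5·27 = -145  (check: 634·43 + 188·(-145) = 2)
The row with r = 2 (the gcd) gives the Bezout coefficients s = 43, t = -145.
Result: 634 · (43) + 188 · (-145) = 2.

gcd(634, 188) = 2; s = 43, t = -145 (check: 634·43 + 188·(-145) = 2).


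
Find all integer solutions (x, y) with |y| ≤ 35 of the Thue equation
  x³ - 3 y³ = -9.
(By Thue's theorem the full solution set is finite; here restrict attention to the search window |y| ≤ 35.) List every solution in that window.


The equation is x³ - 3y³ = -9. For fixed y, x³ = 3·y³ − 9, so a solution requires the RHS to be a perfect cube.
Strategy: iterate y from -35 to 35, compute RHS = 3·y³ − 9, and check whether it is a (positive or negative) perfect cube.
Check small values of y:
  y = 0: RHS = -9 is not a perfect cube.
  y = 1: RHS = -6 is not a perfect cube.
  y = -1: RHS = -12 is not a perfect cube.
  y = 2: RHS = 15 is not a perfect cube.
  y = -2: RHS = -33 is not a perfect cube.
  y = 3: RHS = 72 is not a perfect cube.
  y = -3: RHS = -90 is not a perfect cube.
Continuing the search up to |y| = 35 finds no solutions either.
No (x, y) in the scanned range satisfies the equation.

No integer solutions with |y| ≤ 35.


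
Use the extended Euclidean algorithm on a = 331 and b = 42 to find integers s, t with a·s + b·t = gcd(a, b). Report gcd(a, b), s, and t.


Euclidean algorithm on (331, 42) — divide until remainder is 0:
  331 = 7 · 42 + 37
  42 = 1 · 37 + 5
  37 = 7 · 5 + 2
  5 = 2 · 2 + 1
  2 = 2 · 1 + 0
gcd(331, 42) = 1.
Track Bezout coefficients alongside the remainders: start with r₀ = 331 = a·1 + b·0 (s = 1, t = 0) and r₁ = 42 = a·0 + b·1 (s = 0, t = 1); each new remainder r_{k+1} = r_{k-1} − q_k·r_k inherits s_{k+1} = s_{k-1} − q_k·s_k, t_{k+1} = t_{k-1} − q_k·t_k, so r_k = a·s_k + b·t_k at every step:
  q = 7: r = 37, s = 1 − 7·0 = 1, t = 0 − 7·1 = -7  (check: 331·1 + 42·(-7) = 37)
  q = 1: r = 5, s = 0 − 1·1 = -1, t = 1 − 1·(-7) = 8  (check: 331·(-1) + 42·8 = 5)
  q = 7: r = 2, s = 1 − 7·(-1) = 8, t = -7 − 7·8 = -63  (check: 331·8 + 42·(-63) = 2)
  q = 2: r = 1, s = -1 − 2·8 = -17, t = 8 − 2·(-63) = 134  (check: 331·(-17) + 42·134 = 1)
The row with r = 1 (the gcd) gives the Bezout coefficients s = -17, t = 134.
Result: 331 · (-17) + 42 · (134) = 1.

gcd(331, 42) = 1; s = -17, t = 134 (check: 331·(-17) + 42·134 = 1).


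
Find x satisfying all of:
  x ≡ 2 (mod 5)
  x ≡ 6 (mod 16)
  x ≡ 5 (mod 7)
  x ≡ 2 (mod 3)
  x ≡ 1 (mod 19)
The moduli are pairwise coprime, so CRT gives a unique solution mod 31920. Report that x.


Product of moduli M = 5 · 16 · 7 · 3 · 19 = 31920.
Merge one congruence at a time:
  Start: x ≡ 2 (mod 5).
  Combine with x ≡ 6 (mod 16); new modulus lcm = 80.
    Write x = 2 + 5·t and substitute into x ≡ 6 (mod 16): 5·t ≡ 6 − 2 = 4 (mod 16).
    The inverse of 5 mod 16 is 13 (since 5·13 = 65 = 4·16 + 1), so t ≡ 13·4 = 52 ≡ 4 (mod 16).
    Then x = 2 + 5·4 = 22, valid modulo lcm(5, 16) = 80: x ≡ 22 (mod 80).
  Combine with x ≡ 5 (mod 7); new modulus lcm = 560.
    Write x = 22 + 80·t and substitute into x ≡ 5 (mod 7): 80·t ≡ 5 − 22 = -17 (mod 7).
    Reduce coefficients mod 7: 3·t ≡ 4 (mod 7).
    The inverse of 3 mod 7 is 5 (since 3·5 = 15 = 2·7 + 1), so t ≡ 5·4 = 20 ≡ 6 (mod 7).
    Then x = 22 + 80·6 = 502, valid modulo lcm(80, 7) = 560: x ≡ 502 (mod 560).
  Combine with x ≡ 2 (mod 3); new modulus lcm = 1680.
    Write x = 502 + 560·t and substitute into x ≡ 2 (mod 3): 560·t ≡ 2 − 502 = -500 (mod 3).
    Reduce coefficients mod 3: 2·t ≡ 1 (mod 3).
    The inverse of 2 mod 3 is 2 (since 2·2 = 4 = 1·3 + 1), so t ≡ 2·1 = 2 ≡ 2 (mod 3).
    Then x = 502 + 560·2 = 1622, valid modulo lcm(560, 3) = 1680: x ≡ 1622 (mod 1680).
  Combine with x ≡ 1 (mod 19); new modulus lcm = 31920.
    Write x = 1622 + 1680·t and substitute into x ≡ 1 (mod 19): 1680·t ≡ 1 − 1622 = -1621 (mod 19).
    Reduce coefficients mod 19: 8·t ≡ 13 (mod 19).
    The inverse of 8 mod 19 is 12 (since 8·12 = 96 = 5·19 + 1), so t ≡ 12·13 = 156 ≡ 4 (mod 19).
    Then x = 1622 + 1680·4 = 8342, valid modulo lcm(1680, 19) = 31920: x ≡ 8342 (mod 31920).
Verify against each original: 8342 mod 5 = 2, 8342 mod 16 = 6, 8342 mod 7 = 5, 8342 mod 3 = 2, 8342 mod 19 = 1.

x ≡ 8342 (mod 31920).


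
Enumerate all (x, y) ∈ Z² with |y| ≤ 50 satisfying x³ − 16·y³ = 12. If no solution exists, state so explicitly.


The equation is x³ - 16y³ = 12. For fixed y, x³ = 16·y³ + 12, so a solution requires the RHS to be a perfect cube.
Strategy: iterate y from -50 to 50, compute RHS = 16·y³ + 12, and check whether it is a (positive or negative) perfect cube.
Check small values of y:
  y = 0: RHS = 12 is not a perfect cube.
  y = 1: RHS = 28 is not a perfect cube.
  y = -1: RHS = -4 is not a perfect cube.
  y = 2: RHS = 140 is not a perfect cube.
  y = -2: RHS = -116 is not a perfect cube.
  y = 3: RHS = 444 is not a perfect cube.
  y = -3: RHS = -420 is not a perfect cube.
Continuing the search up to |y| = 50 finds no solutions either.
No (x, y) in the scanned range satisfies the equation.

No integer solutions with |y| ≤ 50.


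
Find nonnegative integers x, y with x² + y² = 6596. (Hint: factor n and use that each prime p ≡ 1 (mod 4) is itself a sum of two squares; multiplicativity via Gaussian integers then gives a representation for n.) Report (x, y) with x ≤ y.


Step 1: Factor n = 6596 = 2^2 · 17 · 97.
Step 2: Check the mod-4 condition on each prime factor: 2 = 2 (special); 17 ≡ 1 (mod 4), exponent 1; 97 ≡ 1 (mod 4), exponent 1.
All primes ≡ 3 (mod 4) appear to even exponent (or don't appear), so by the two-squares theorem n IS expressible as a sum of two squares.
Step 3: Build a representation. Group n = k² · m with k = 2 and m = 17 · 97 = 1649 (a product of primes ≡ 1 (mod 4)); a representation of m scales to one of n via (k·x)² + (k·y)² = k²(x² + y²). Each prime p ≡ 1 (mod 4) is itself a sum of two squares; find a² by testing p − a² for a perfect square:
  17: 17 − 1² = 16 = 4² ⇒ 17 = 1² + 4².
  97: 97 − 1² = 96, 97 − 2² = 93, 97 − 3² = 88, 97 − 4² = 81 = 9² ⇒ 97 = 4² + 9².
  Combine using the Brahmagupta–Fibonacci identity (a² + b²)(c² + d²) = (ac − bd)² + (ad + bc)² = (ac + bd)² + (ad − bc)²:
  17 · 97 = 1649: from (1² + 4²)(4² + 9²), take (1·4 − 4·9, 1·9 + 4·4) = (4 − 36, 9 + 16) = (-32, 25); dropping signs (only squares matter) gives (32, 25); check 32² + 25² = 1024 + 625 = 1649 ✓.
  Scale by k = 2: (2·32, 2·25) = (64, 50).
Step 4: Order so x ≤ y and verify: 50² + 64² = 2500 + 4096 = 6596 = n. ✓

n = 6596 = 50² + 64² (one valid representation with x ≤ y).


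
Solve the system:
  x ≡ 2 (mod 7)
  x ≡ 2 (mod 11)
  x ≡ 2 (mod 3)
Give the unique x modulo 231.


Moduli 7, 11, 3 are pairwise coprime; by CRT there is a unique solution modulo M = 7 · 11 · 3 = 231.
Solve pairwise, accumulating the modulus:
  Start with x ≡ 2 (mod 7).
  Combine with x ≡ 2 (mod 11): since gcd(7, 11) = 1, we get a unique residue mod 77.
    Write x = 2 + 7·t and substitute into x ≡ 2 (mod 11): 7·t ≡ 2 − 2 = 0 (mod 11).
    The inverse of 7 mod 11 is 8 (since 7·8 = 56 = 5·11 + 1), so t ≡ 8·0 = 0 ≡ 0 (mod 11).
    Then x = 2 + 7·0 = 2, valid modulo lcm(7, 11) = 77: x ≡ 2 (mod 77).
  Combine with x ≡ 2 (mod 3): since gcd(77, 3) = 1, we get a unique residue mod 231.
    Write x = 2 + 77·t and substitute into x ≡ 2 (mod 3): 77·t ≡ 2 − 2 = 0 (mod 3).
    Reduce coefficients mod 3: 2·t ≡ 0 (mod 3).
    The inverse of 2 mod 3 is 2 (since 2·2 = 4 = 1·3 + 1), so t ≡ 2·0 = 0 ≡ 0 (mod 3).
    Then x = 2 + 77·0 = 2, valid modulo lcm(77, 3) = 231: x ≡ 2 (mod 231).
Verify: 2 mod 7 = 2 ✓, 2 mod 11 = 2 ✓, 2 mod 3 = 2 ✓.

x ≡ 2 (mod 231).


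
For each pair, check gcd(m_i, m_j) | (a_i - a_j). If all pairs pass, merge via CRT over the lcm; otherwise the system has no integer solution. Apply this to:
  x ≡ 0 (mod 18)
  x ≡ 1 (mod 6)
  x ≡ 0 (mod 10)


Moduli 18, 6, 10 are not pairwise coprime, so CRT works modulo lcm(m_i) when all pairwise compatibility conditions hold.
Pairwise compatibility: gcd(m_i, m_j) must divide a_i - a_j for every pair.
Merge one congruence at a time:
  Start: x ≡ 0 (mod 18).
  Combine with x ≡ 1 (mod 6): gcd(18, 6) = 6, and 1 - 0 = 1 is NOT divisible by 6.
    ⇒ system is inconsistent (no integer solution).

No solution (the system is inconsistent).


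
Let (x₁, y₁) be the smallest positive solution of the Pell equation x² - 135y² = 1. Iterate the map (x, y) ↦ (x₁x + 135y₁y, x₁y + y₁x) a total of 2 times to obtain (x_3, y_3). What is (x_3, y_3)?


Step 1: Find the fundamental solution (x₁, y₁) of x² - 135y² = 1.
  Expand √135 as a continued fraction. a₀ = ⌊√135⌋ = 11; iterate m_{k+1} = d_k·a_k − m_k, d_{k+1} = (135 − m_{k+1}²)/d_k, a_{k+1} = ⌊(a₀ + m_{k+1})/d_{k+1}⌋ (starting m₀ = 0, d₀ = 1), with convergents p_k = a_k·p_{k-1} + p_{k-2}, q_k = a_k·q_{k-1} + q_{k-2} (p₋₁ = 1, q₋₁ = 0):
  k = 0: a₀ = 11; p₀/q₀ = 11/1; p₀² − 135·q₀² = 121 − 135 = -14.
  k = 1: m = 11, d = 14, a = ⌊(11 + 11)/14⌋ = 1; p/q = (1·11 + 1)/(1·1 + 0) = 12/1; p² − 135·q² = 144 − 135 = 9.
  k = 2: m = 3, d = 9, a = ⌊(11 + 3)/9⌋ = 1; p/q = (1·12 + 11)/(1·1 + 1) = 23/2; p² − 135·q² = 529 − 540 = -11.
  k = 3: m = 6, d = 11, a = ⌊(11 + 6)/11⌋ = 1; p/q = (1·23 + 12)/(1·2 + 1) = 35/3; p² − 135·q² = 1225 − 1215 = 10.
  k = 4: m = 5, d = 10, a = ⌊(11 + 5)/10⌋ = 1; p/q = (1·35 + 23)/(1·3 + 2) = 58/5; p² − 135·q² = 3364 − 3375 = -11.
  k = 5: m = 5, d = 11, a = ⌊(11 + 5)/11⌋ = 1; p/q = (1·58 + 35)/(1·5 + 3) = 93/8; p² − 135·q² = 8649 − 8640 = 9.
  k = 6: m = 6, d = 9, a = ⌊(11 + 6)/9⌋ = 1; p/q = (1·93 + 58)/(1·8 + 5) = 151/13; p² − 135·q² = 22801 − 22815 = -14.
  k = 7: m = 3, d = 14, a = ⌊(11 + 3)/14⌋ = 1; p/q = (1·151 + 93)/(1·13 + 8) = 244/21; p² − 135·q² = 59536 − 59535 = 1.
  The first convergent with p² − 135·q² = 1 gives the fundamental solution (x₁, y₁) = (244, 21).
Step 2: Apply the recurrence (x_{n+1}, y_{n+1}) = (x₁x_n + 135y₁y_n, x₁y_n + y₁x_n) repeatedly.
  From (x_1, y_1) = (244, 21): x_2 = 244·244 + 135·21·21 = 119071; y_2 = 244·21 + 21·244 = 10248.
  From (x_2, y_2) = (119071, 10248): x_3 = 244·119071 + 135·21·10248 = 58106404; y_3 = 244·10248 + 21·119071 = 5001003.
Step 3: Verify x_3² - 135·y_3² = 3376354185811216 - 3376354185811215 = 1 (should be 1). ✓

(x_1, y_1) = (244, 21); (x_3, y_3) = (58106404, 5001003).


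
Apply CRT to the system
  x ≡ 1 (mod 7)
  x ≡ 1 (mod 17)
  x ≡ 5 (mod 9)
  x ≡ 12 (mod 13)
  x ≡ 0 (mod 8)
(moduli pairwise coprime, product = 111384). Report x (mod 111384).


Product of moduli M = 7 · 17 · 9 · 13 · 8 = 111384.
Merge one congruence at a time:
  Start: x ≡ 1 (mod 7).
  Combine with x ≡ 1 (mod 17); new modulus lcm = 119.
    Write x = 1 + 7·t and substitute into x ≡ 1 (mod 17): 7·t ≡ 1 − 1 = 0 (mod 17).
    The inverse of 7 mod 17 is 5 (since 7·5 = 35 = 2·17 + 1), so t ≡ 5·0 = 0 ≡ 0 (mod 17).
    Then x = 1 + 7·0 = 1, valid modulo lcm(7, 17) = 119: x ≡ 1 (mod 119).
  Combine with x ≡ 5 (mod 9); new modulus lcm = 1071.
    Write x = 1 + 119·t and substitute into x ≡ 5 (mod 9): 119·t ≡ 5 − 1 = 4 (mod 9).
    Reduce coefficients mod 9: 2·t ≡ 4 (mod 9).
    The inverse of 2 mod 9 is 5 (since 2·5 = 10 = 1·9 + 1), so t ≡ 5·4 = 20 ≡ 2 (mod 9).
    Then x = 1 + 119·2 = 239, valid modulo lcm(119, 9) = 1071: x ≡ 239 (mod 1071).
  Combine with x ≡ 12 (mod 13); new modulus lcm = 13923.
    Write x = 239 + 1071·t and substitute into x ≡ 12 (mod 13): 1071·t ≡ 12 − 239 = -227 (mod 13).
    Reduce coefficients mod 13: 5·t ≡ 7 (mod 13).
    The inverse of 5 mod 13 is 8 (since 5·8 = 40 = 3·13 + 1), so t ≡ 8·7 = 56 ≡ 4 (mod 13).
    Then x = 239 + 1071·4 = 4523, valid modulo lcm(1071, 13) = 13923: x ≡ 4523 (mod 13923).
  Combine with x ≡ 0 (mod 8); new modulus lcm = 111384.
    Write x = 4523 + 13923·t and substitute into x ≡ 0 (mod 8): 13923·t ≡ 0 − 4523 = -4523 (mod 8).
    Reduce coefficients mod 8: 3·t ≡ 5 (mod 8).
    The inverse of 3 mod 8 is 3 (since 3·3 = 9 = 1·8 + 1), so t ≡ 3·5 = 15 ≡ 7 (mod 8).
    Then x = 4523 + 13923·7 = 101984, valid modulo lcm(13923, 8) = 111384: x ≡ 101984 (mod 111384).
Verify against each original: 101984 mod 7 = 1, 101984 mod 17 = 1, 101984 mod 9 = 5, 101984 mod 13 = 12, 101984 mod 8 = 0.

x ≡ 101984 (mod 111384).


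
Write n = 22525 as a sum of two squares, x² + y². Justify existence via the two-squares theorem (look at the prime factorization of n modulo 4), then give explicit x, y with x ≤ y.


Step 1: Factor n = 22525 = 5^2 · 17 · 53.
Step 2: Check the mod-4 condition on each prime factor: 5 ≡ 1 (mod 4), exponent 2; 17 ≡ 1 (mod 4), exponent 1; 53 ≡ 1 (mod 4), exponent 1.
All primes ≡ 3 (mod 4) appear to even exponent (or don't appear), so by the two-squares theorem n IS expressible as a sum of two squares.
Step 3: Build a representation. Group n = k² · m with k = 5 and m = 17 · 53 = 901 (a product of primes ≡ 1 (mod 4)); a representation of m scales to one of n via (k·x)² + (k·y)² = k²(x² + y²). Each prime p ≡ 1 (mod 4) is itself a sum of two squares; find a² by testing p − a² for a perfect square:
  17: 17 − 1² = 16 = 4² ⇒ 17 = 1² + 4².
  53: 53 − 1² = 52, 53 − 2² = 49 = 7² ⇒ 53 = 2² + 7².
  Combine using the Brahmagupta–Fibonacci identity (a² + b²)(c² + d²) = (ac − bd)² + (ad + bc)² = (ac + bd)² + (ad − bc)²:
  17 · 53 = 901: from (1² + 4²)(2² + 7²), take (1·2 − 4·7, 1·7 + 4·2) = (2 − 28, 7 + 8) = (-26, 15); dropping signs (only squares matter) gives (26, 15); check 26² + 15² = 676 + 225 = 901 ✓.
  Scale by k = 5: (5·26, 5·15) = (130, 75).
Step 4: Order so x ≤ y and verify: 75² + 130² = 5625 + 16900 = 22525 = n. ✓

n = 22525 = 75² + 130² (one valid representation with x ≤ y).
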